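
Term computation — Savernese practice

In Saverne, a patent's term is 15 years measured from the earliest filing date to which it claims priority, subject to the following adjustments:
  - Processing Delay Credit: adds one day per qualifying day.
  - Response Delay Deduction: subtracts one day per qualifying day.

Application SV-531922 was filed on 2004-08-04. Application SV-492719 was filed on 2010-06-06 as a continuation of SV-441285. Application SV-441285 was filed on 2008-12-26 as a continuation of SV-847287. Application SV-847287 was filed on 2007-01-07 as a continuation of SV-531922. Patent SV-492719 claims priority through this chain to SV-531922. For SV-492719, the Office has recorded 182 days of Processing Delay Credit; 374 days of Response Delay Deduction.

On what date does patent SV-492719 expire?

Earliest priority filing: 4 August 2004.
Base term: 4 August 2004 + 15 years → 4 August 2019.
Processing Delay Credit: +182 days → 2 February 2020.
Response Delay Deduction: −374 days → 24 January 2019.

January 24, 2019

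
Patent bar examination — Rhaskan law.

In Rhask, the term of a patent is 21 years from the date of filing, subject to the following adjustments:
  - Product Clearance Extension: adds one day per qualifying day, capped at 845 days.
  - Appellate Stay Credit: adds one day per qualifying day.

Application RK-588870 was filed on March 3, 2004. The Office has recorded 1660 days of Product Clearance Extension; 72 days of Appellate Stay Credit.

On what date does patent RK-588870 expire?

September 6, 2027

Base term: filing date + 21 years → 3 March 2025.
Product Clearance Extension: 1660 days claimed exceeds the 845-day cap, so +845 days → 26 June 2027.
Appellate Stay Credit: +72 days → 6 September 2027.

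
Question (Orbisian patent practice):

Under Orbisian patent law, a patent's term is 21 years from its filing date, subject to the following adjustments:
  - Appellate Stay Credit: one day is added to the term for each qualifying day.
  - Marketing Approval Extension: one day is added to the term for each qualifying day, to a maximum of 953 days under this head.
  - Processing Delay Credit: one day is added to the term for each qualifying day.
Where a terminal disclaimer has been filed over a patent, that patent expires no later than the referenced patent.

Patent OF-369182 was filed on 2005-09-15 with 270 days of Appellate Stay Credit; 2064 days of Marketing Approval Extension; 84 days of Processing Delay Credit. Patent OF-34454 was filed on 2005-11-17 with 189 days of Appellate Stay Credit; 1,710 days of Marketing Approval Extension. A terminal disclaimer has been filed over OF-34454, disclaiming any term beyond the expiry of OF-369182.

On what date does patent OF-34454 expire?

Natural term of OF-34454:
  Base: filing + 21 years → 17 November 2026.
  Appellate Stay Credit: +189 days → 25 May 2027.
  Marketing Approval Extension: 1710 days claimed exceeds the 953-day cap, so +953 days → 2 January 2030.
Expiry of referenced patent OF-369182:
  Base: filing + 21 years → 15 September 2026.
  Appellate Stay Credit: +270 days → 12 June 2027.
  Marketing Approval Extension: 2064 days claimed exceeds the 953-day cap, so +953 days → 20 January 2030.
  Processing Delay Credit: +84 days → 14 April 2030.
Terminal disclaimer: OF-34454 expires on the earlier of 2 January 2030 and 14 April 2030.

January 2, 2030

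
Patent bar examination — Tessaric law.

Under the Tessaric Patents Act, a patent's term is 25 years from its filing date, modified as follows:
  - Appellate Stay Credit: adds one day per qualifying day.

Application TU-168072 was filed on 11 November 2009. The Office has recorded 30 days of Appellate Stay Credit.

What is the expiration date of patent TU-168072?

Base term: filing date + 25 years → 11 November 2034.
Appellate Stay Credit: +30 days → 11 December 2034.

2034-12-11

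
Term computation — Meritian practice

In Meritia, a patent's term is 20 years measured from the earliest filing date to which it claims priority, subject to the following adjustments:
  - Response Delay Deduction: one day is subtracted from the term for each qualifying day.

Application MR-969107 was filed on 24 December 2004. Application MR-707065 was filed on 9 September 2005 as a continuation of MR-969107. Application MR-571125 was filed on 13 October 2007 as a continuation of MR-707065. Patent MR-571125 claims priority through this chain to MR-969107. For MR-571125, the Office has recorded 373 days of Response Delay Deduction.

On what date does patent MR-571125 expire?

December 17, 2023

Earliest priority filing: 24 December 2004.
Base term: 24 December 2004 + 20 years → 24 December 2024.
Response Delay Deduction: −373 days → 17 December 2023.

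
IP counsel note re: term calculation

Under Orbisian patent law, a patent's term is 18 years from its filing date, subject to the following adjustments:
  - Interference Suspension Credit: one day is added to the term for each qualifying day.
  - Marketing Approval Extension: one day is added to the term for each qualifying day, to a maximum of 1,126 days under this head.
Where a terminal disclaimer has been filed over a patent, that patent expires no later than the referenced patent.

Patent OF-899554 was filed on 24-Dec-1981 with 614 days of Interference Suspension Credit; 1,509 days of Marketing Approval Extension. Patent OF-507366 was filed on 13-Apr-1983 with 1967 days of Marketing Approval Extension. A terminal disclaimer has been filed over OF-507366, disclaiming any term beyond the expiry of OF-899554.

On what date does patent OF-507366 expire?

May 13, 2004

Natural term of OF-507366:
  Base: filing + 18 years → 13 April 2001.
  Marketing Approval Extension: 1967 days claimed exceeds the 1126-day cap, so +1126 days → 13 May 2004.
Expiry of referenced patent OF-899554:
  Base: filing + 18 years → 24 December 1999.
  Interference Suspension Credit: +614 days → 29 August 2001.
  Marketing Approval Extension: 1509 days claimed exceeds the 1126-day cap, so +1126 days → 28 September 2004.
Terminal disclaimer: OF-507366 expires on the earlier of 13 May 2004 and 28 September 2004.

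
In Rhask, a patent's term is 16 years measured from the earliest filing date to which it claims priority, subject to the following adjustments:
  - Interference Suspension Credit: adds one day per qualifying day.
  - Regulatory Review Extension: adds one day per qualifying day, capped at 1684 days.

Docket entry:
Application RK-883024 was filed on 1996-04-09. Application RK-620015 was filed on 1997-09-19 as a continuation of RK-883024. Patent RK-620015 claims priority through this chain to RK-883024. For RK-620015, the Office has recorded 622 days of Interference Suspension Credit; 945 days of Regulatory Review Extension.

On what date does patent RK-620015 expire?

Earliest priority filing: 9 April 1996.
Base term: 9 April 1996 + 16 years → 9 April 2012.
Interference Suspension Credit: +622 days → 22 December 2013.
Regulatory Review Extension: 945 days (within the 1684-day cap) → +945 days → 24 July 2016.

July 24, 2016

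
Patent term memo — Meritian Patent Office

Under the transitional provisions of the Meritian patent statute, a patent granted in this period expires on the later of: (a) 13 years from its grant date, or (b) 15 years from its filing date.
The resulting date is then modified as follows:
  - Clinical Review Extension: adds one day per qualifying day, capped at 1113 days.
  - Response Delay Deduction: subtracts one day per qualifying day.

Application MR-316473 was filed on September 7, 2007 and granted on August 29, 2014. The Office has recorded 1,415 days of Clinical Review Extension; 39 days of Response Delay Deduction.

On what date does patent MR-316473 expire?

(a) grant + 13 years → 29 August 2027.
(b) filing + 15 years → 7 September 2022.
Later of the two: 29 August 2027.
Clinical Review Extension: 1415 days claimed exceeds the 1113-day cap, so +1113 days → 15 September 2030.
Response Delay Deduction: −39 days → 7 August 2030.

August 7, 2030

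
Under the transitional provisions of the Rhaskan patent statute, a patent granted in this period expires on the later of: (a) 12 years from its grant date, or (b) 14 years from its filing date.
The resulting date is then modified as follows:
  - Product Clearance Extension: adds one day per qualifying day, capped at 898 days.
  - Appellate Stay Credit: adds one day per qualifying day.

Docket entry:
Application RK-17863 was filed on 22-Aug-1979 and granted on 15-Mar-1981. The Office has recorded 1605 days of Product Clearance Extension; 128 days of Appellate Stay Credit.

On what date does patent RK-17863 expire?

June 13, 1996

(a) grant + 12 years → 15 March 1993.
(b) filing + 14 years → 22 August 1993.
Later of the two: 22 August 1993.
Product Clearance Extension: 1605 days claimed exceeds the 898-day cap, so +898 days → 6 February 1996.
Appellate Stay Credit: +128 days → 13 June 1996.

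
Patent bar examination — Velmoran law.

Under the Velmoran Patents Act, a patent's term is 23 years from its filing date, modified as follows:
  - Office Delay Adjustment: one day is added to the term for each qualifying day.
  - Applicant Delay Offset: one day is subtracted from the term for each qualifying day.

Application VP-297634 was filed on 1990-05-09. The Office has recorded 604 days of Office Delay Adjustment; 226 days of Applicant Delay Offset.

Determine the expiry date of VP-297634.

May 22, 2014

Base term: filing date + 23 years → 9 May 2013.
Office Delay Adjustment: +604 days → 3 January 2015.
Applicant Delay Offset: −226 days → 22 May 2014.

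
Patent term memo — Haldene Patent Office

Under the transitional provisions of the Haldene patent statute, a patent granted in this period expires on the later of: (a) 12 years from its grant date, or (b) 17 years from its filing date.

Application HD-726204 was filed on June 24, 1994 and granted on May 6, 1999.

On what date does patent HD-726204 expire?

2011-06-24

(a) grant + 12 years → 6 May 2011.
(b) filing + 17 years → 24 June 2011.
Later of the two: 24 June 2011.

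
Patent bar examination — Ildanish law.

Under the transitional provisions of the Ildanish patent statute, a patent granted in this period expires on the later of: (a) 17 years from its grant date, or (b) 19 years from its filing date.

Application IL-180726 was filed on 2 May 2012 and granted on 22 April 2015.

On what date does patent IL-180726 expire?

(a) grant + 17 years → 22 April 2032.
(b) filing + 19 years → 2 May 2031.
Later of the two: 22 April 2032.

2032-04-22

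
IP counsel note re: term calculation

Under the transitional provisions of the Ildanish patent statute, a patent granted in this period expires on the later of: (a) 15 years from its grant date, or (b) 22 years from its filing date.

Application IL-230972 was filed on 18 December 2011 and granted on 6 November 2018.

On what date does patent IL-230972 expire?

2033-12-18

(a) grant + 15 years → 6 November 2033.
(b) filing + 22 years → 18 December 2033.
Later of the two: 18 December 2033.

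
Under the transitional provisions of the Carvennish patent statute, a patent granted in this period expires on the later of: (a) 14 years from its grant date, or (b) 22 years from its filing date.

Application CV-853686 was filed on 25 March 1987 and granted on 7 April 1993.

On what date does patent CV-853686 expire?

March 25, 2009

(a) grant + 14 years → 7 April 2007.
(b) filing + 22 years → 25 March 2009.
Later of the two: 25 March 2009.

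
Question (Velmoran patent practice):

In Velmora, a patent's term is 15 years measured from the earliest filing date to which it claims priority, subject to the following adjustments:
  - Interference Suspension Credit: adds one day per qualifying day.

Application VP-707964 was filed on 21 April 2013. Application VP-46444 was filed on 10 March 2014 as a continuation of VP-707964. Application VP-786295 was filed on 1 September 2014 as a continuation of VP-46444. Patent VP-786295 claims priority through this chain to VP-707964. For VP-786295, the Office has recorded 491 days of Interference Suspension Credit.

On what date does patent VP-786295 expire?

August 25, 2029

Earliest priority filing: 21 April 2013.
Base term: 21 April 2013 + 15 years → 21 April 2028.
Interference Suspension Credit: +491 days → 25 August 2029.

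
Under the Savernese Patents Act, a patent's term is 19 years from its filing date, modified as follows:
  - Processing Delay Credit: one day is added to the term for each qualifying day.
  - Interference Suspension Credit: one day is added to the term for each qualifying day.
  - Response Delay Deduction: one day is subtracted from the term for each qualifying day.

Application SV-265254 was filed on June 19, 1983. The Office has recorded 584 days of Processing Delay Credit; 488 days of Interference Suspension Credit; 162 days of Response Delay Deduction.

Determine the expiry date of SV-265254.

Base term: filing date + 19 years → 19 June 2002.
Processing Delay Credit: +584 days → 24 January 2004.
Interference Suspension Credit: +488 days → 26 May 2005.
Response Delay Deduction: −162 days → 15 December 2004.

2004-12-15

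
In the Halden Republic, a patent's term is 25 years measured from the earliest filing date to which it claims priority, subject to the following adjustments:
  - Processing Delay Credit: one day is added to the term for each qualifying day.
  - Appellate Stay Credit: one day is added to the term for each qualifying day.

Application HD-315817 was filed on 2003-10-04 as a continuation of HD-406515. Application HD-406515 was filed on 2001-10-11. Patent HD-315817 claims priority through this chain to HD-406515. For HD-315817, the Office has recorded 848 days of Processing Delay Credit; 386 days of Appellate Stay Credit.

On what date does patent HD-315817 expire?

February 26, 2030

Earliest priority filing: 11 October 2001.
Base term: 11 October 2001 + 25 years → 11 October 2026.
Processing Delay Credit: +848 days → 5 February 2029.
Appellate Stay Credit: +386 days → 26 February 2030.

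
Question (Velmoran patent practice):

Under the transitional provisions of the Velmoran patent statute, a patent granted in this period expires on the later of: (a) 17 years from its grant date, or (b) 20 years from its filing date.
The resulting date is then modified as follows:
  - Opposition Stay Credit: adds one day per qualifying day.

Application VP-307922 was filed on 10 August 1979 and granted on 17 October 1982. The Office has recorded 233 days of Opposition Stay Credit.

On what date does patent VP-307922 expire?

(a) grant + 17 years → 17 October 1999.
(b) filing + 20 years → 10 August 1999.
Later of the two: 17 October 1999.
Opposition Stay Credit: +233 days → 6 June 2000.

June 6, 2000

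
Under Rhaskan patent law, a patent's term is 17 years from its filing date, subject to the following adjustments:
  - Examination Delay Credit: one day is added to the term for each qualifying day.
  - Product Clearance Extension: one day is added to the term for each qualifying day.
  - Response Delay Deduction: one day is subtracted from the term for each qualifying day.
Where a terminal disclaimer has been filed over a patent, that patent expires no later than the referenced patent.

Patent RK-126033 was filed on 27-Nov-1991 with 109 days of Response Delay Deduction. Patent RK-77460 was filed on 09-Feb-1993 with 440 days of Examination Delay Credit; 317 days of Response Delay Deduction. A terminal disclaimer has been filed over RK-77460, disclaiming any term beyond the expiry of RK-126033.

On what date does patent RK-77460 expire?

Natural term of RK-77460:
  Base: filing + 17 years → 9 February 2010.
  Examination Delay Credit: +440 days → 25 April 2011.
  Response Delay Deduction: −317 days → 12 June 2010.
Expiry of referenced patent RK-126033:
  Base: filing + 17 years → 27 November 2008.
  Response Delay Deduction: −109 days → 10 August 2008.
Terminal disclaimer: RK-77460 expires on the earlier of 12 June 2010 and 10 August 2008.

August 10, 2008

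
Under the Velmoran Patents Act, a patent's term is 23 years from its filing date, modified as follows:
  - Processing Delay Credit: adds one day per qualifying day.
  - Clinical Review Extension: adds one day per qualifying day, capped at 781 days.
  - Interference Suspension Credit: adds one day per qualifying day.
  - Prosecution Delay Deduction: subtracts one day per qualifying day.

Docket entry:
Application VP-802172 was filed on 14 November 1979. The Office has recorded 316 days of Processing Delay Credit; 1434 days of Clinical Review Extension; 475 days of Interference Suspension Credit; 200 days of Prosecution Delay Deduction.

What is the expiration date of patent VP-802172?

Base term: filing date + 23 years → 14 November 2002.
Processing Delay Credit: +316 days → 26 September 2003.
Clinical Review Extension: 1434 days claimed exceeds the 781-day cap, so +781 days → 15 November 2005.
Interference Suspension Credit: +475 days → 5 March 2007.
Prosecution Delay Deduction: −200 days → 17 August 2006.

2006-08-17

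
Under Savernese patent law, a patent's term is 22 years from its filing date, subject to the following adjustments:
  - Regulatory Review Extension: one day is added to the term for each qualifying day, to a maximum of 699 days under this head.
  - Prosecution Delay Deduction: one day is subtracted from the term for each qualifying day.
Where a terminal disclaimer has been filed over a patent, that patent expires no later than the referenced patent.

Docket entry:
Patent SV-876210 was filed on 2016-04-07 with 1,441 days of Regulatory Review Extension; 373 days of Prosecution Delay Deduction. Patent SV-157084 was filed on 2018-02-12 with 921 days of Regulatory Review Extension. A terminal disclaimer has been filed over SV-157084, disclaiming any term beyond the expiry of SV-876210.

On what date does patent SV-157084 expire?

2039-02-27

Natural term of SV-157084:
  Base: filing + 22 years → 12 February 2040.
  Regulatory Review Extension: 921 days claimed exceeds the 699-day cap, so +699 days → 11 January 2042.
Expiry of referenced patent SV-876210:
  Base: filing + 22 years → 7 April 2038.
  Regulatory Review Extension: 1441 days claimed exceeds the 699-day cap, so +699 days → 6 March 2040.
  Prosecution Delay Deduction: −373 days → 27 February 2039.
Terminal disclaimer: SV-157084 expires on the earlier of 11 January 2042 and 27 February 2039.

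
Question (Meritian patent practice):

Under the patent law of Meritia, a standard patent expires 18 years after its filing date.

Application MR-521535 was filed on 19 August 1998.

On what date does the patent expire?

2016-08-19

Filing date + 18 years → 19 August 2016.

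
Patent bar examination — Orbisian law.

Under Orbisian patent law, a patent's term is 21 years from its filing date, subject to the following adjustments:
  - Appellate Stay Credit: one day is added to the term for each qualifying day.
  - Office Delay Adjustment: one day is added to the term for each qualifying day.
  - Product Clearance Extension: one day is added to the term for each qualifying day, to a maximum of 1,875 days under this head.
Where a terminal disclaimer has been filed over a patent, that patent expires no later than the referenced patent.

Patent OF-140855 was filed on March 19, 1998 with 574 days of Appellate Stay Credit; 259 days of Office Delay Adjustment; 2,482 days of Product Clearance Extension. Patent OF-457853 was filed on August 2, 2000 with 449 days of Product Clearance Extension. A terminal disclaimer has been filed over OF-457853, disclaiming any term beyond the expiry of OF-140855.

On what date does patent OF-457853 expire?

2022-10-25

Natural term of OF-457853:
  Base: filing + 21 years → 2 August 2021.
  Product Clearance Extension: 449 days (within the 1875-day cap) → +449 days → 25 October 2022.
Expiry of referenced patent OF-140855:
  Base: filing + 21 years → 19 March 2019.
  Appellate Stay Credit: +574 days → 13 October 2020.
  Office Delay Adjustment: +259 days → 29 June 2021.
  Product Clearance Extension: 2482 days claimed exceeds the 1875-day cap, so +1875 days → 17 August 2026.
Terminal disclaimer: OF-457853 expires on the earlier of 25 October 2022 and 17 August 2026.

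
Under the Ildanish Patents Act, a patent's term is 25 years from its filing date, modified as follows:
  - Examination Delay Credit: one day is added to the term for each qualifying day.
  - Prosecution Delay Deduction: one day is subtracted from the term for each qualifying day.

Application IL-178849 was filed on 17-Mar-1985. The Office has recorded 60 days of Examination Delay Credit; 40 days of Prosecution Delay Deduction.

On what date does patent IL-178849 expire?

April 6, 2010

Base term: filing date + 25 years → 17 March 2010.
Examination Delay Credit: +60 days → 16 May 2010.
Prosecution Delay Deduction: −40 days → 6 April 2010.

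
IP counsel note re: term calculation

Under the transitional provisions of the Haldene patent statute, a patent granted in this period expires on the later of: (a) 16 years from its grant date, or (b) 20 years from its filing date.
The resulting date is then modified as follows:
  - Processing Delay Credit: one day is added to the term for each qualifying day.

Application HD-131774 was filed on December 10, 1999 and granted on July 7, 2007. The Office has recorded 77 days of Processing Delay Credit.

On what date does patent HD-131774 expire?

(a) grant + 16 years → 7 July 2023.
(b) filing + 20 years → 10 December 2019.
Later of the two: 7 July 2023.
Processing Delay Credit: +77 days → 22 September 2023.

2023-09-22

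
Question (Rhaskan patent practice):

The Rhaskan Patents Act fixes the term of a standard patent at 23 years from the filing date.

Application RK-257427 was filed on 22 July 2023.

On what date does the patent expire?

Filing date + 23 years → 22 July 2046.

2046-07-22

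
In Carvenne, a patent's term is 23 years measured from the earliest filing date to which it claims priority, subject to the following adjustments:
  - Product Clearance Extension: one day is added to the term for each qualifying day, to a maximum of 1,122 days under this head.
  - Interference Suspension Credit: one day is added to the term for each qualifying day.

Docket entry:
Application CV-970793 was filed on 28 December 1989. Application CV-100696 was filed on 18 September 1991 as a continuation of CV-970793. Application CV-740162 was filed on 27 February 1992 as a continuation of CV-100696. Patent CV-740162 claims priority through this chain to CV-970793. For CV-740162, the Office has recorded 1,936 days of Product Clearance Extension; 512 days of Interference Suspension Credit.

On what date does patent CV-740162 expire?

Earliest priority filing: 28 December 1989.
Base term: 28 December 1989 + 23 years → 28 December 2012.
Product Clearance Extension: 1936 days claimed exceeds the 1122-day cap, so +1122 days → 24 January 2016.
Interference Suspension Credit: +512 days → 19 June 2017.

2017-06-19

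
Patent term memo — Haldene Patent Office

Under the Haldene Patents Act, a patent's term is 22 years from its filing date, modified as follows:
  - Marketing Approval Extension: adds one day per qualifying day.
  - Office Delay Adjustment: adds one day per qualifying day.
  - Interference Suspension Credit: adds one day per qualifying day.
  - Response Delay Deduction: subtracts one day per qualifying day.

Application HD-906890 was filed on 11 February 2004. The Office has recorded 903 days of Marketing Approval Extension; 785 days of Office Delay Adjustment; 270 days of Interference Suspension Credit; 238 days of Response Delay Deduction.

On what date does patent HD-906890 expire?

2030-10-28

Base term: filing date + 22 years → 11 February 2026.
Marketing Approval Extension: +903 days → 2 August 2028.
Office Delay Adjustment: +785 days → 26 September 2030.
Interference Suspension Credit: +270 days → 23 June 2031.
Response Delay Deduction: −238 days → 28 October 2030.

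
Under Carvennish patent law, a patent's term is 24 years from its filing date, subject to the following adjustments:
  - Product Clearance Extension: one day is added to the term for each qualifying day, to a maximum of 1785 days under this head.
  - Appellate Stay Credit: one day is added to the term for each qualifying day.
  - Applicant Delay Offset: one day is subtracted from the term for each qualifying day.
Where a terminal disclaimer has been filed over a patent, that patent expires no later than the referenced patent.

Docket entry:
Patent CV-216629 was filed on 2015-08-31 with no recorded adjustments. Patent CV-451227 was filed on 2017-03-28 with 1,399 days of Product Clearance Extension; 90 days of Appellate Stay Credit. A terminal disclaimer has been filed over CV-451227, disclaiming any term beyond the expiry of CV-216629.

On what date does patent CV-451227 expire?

August 31, 2039

Natural term of CV-451227:
  Base: filing + 24 years → 28 March 2041.
  Product Clearance Extension: 1399 days (within the 1785-day cap) → +1399 days → 25 January 2045.
  Appellate Stay Credit: +90 days → 25 April 2045.
Expiry of referenced patent CV-216629:
  Base: filing + 24 years → 31 August 2039.
Terminal disclaimer: CV-451227 expires on the earlier of 25 April 2045 and 31 August 2039.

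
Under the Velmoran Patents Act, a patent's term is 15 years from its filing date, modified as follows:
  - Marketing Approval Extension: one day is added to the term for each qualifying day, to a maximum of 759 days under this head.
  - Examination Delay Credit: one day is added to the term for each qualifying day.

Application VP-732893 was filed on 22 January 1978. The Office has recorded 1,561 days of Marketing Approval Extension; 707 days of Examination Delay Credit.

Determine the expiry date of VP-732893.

January 27, 1997

Base term: filing date + 15 years → 22 January 1993.
Marketing Approval Extension: 1561 days claimed exceeds the 759-day cap, so +759 days → 20 February 1995.
Examination Delay Credit: +707 days → 27 January 1997.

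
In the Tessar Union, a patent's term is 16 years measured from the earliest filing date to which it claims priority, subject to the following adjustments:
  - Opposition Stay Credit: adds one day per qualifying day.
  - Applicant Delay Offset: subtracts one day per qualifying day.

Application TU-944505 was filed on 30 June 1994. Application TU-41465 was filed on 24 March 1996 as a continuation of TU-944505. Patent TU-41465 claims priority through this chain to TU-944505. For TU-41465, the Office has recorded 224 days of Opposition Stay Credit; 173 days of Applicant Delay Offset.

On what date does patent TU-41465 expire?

Earliest priority filing: 30 June 1994.
Base term: 30 June 1994 + 16 years → 30 June 2010.
Opposition Stay Credit: +224 days → 9 February 2011.
Applicant Delay Offset: −173 days → 20 August 2010.

August 20, 2010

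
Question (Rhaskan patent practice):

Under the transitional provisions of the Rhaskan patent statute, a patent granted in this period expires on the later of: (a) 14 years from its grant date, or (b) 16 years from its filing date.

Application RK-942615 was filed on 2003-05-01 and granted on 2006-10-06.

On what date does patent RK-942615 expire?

(a) grant + 14 years → 6 October 2020.
(b) filing + 16 years → 1 May 2019.
Later of the two: 6 October 2020.

2020-10-06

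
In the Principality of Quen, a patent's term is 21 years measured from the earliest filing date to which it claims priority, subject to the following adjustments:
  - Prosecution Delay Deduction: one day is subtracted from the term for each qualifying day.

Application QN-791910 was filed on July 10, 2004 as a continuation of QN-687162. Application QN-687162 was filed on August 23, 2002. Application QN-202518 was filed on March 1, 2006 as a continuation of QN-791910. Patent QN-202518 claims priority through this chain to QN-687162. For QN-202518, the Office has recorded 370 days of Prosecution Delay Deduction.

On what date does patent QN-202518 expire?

Earliest priority filing: 23 August 2002.
Base term: 23 August 2002 + 21 years → 23 August 2023.
Prosecution Delay Deduction: −370 days → 18 August 2022.

2022-08-18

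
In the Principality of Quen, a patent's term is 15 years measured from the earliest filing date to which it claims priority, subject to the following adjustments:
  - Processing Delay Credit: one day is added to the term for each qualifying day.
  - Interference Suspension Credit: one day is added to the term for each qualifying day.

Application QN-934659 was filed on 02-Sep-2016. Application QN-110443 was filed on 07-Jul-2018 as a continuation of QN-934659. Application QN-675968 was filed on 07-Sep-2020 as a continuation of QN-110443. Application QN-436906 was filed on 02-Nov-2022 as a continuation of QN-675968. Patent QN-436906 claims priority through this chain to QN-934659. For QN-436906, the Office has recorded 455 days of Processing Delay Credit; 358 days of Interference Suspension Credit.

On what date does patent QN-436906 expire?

2033-11-23

Earliest priority filing: 2 September 2016.
Base term: 2 September 2016 + 15 years → 2 September 2031.
Processing Delay Credit: +455 days → 30 November 2032.
Interference Suspension Credit: +358 days → 23 November 2033.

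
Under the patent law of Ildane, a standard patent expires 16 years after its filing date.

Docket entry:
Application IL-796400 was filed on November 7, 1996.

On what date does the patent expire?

November 7, 2012

Filing date + 16 years → 7 November 2012.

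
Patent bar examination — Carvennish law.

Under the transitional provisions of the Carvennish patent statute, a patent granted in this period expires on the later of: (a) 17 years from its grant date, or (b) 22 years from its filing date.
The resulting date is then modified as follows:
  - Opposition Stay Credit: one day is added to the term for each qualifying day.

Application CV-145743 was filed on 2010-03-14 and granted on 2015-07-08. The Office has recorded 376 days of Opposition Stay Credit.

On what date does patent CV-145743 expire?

(a) grant + 17 years → 8 July 2032.
(b) filing + 22 years → 14 March 2032.
Later of the two: 8 July 2032.
Opposition Stay Credit: +376 days → 19 July 2033.

July 19, 2033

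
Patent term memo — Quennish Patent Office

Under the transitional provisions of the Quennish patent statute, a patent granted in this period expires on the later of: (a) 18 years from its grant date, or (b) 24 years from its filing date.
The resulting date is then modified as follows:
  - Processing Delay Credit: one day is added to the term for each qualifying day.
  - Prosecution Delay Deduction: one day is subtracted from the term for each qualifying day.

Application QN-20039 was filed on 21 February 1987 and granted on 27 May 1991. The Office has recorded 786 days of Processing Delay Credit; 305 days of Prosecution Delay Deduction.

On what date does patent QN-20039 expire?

(a) grant + 18 years → 27 May 2009.
(b) filing + 24 years → 21 February 2011.
Later of the two: 21 February 2011.
Processing Delay Credit: +786 days → 17 April 2013.
Prosecution Delay Deduction: −305 days → 16 June 2012.

2012-06-16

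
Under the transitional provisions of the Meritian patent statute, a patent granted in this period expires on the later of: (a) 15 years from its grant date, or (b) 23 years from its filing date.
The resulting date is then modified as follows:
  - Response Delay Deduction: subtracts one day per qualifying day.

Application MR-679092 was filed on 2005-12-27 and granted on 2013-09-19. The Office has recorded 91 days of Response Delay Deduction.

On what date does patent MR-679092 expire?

(a) grant + 15 years → 19 September 2028.
(b) filing + 23 years → 27 December 2028.
Later of the two: 27 December 2028.
Response Delay Deduction: −91 days → 27 September 2028.

2028-09-27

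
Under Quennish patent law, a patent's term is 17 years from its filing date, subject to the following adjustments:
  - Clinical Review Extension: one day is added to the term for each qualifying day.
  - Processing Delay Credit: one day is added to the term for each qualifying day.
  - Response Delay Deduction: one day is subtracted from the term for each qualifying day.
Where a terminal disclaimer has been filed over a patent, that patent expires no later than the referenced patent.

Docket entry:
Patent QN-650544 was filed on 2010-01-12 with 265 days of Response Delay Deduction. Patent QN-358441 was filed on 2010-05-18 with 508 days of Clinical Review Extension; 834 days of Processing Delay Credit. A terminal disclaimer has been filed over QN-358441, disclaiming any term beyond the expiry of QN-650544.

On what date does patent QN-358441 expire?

Natural term of QN-358441:
  Base: filing + 17 years → 18 May 2027.
  Clinical Review Extension: +508 days → 7 October 2028.
  Processing Delay Credit: +834 days → 19 January 2031.
Expiry of referenced patent QN-650544:
  Base: filing + 17 years → 12 January 2027.
  Response Delay Deduction: −265 days → 22 April 2026.
Terminal disclaimer: QN-358441 expires on the earlier of 19 January 2031 and 22 April 2026.

April 22, 2026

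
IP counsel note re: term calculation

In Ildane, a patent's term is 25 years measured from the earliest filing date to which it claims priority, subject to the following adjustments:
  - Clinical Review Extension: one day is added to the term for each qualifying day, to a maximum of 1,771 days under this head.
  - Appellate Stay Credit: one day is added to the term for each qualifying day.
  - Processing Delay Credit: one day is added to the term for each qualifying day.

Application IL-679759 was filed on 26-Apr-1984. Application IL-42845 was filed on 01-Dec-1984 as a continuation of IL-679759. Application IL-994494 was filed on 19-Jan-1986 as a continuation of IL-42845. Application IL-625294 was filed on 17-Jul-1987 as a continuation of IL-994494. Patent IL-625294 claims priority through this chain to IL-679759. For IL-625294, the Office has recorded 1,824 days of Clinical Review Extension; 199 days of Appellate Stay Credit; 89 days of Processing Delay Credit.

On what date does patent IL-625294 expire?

Earliest priority filing: 26 April 1984.
Base term: 26 April 1984 + 25 years → 26 April 2009.
Clinical Review Extension: 1824 days claimed exceeds the 1771-day cap, so +1771 days → 2 March 2014.
Appellate Stay Credit: +199 days → 17 September 2014.
Processing Delay Credit: +89 days → 15 December 2014.

December 15, 2014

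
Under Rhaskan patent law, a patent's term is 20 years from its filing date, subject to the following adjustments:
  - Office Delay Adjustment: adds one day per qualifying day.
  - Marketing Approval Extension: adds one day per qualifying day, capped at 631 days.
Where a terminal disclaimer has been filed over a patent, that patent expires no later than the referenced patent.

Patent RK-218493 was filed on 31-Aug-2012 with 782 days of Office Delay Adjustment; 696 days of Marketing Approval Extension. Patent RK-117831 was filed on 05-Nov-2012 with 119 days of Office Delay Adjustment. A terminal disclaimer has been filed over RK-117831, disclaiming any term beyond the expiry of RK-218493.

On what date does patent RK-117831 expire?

Natural term of RK-117831:
  Base: filing + 20 years → 5 November 2032.
  Office Delay Adjustment: +119 days → 4 March 2033.
Expiry of referenced patent RK-218493:
  Base: filing + 20 years → 31 August 2032.
  Office Delay Adjustment: +782 days → 22 October 2034.
  Marketing Approval Extension: 696 days claimed exceeds the 631-day cap, so +631 days → 14 July 2036.
Terminal disclaimer: RK-117831 expires on the earlier of 4 March 2033 and 14 July 2036.

2033-03-04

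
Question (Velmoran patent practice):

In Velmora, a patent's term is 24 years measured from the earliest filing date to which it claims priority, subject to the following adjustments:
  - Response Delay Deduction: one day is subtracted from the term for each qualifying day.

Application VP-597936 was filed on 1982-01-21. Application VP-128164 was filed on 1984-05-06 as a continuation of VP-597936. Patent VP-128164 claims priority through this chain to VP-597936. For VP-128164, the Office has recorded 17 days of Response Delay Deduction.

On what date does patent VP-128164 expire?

January 4, 2006

Earliest priority filing: 21 January 1982.
Base term: 21 January 1982 + 24 years → 21 January 2006.
Response Delay Deduction: −17 days → 4 January 2006.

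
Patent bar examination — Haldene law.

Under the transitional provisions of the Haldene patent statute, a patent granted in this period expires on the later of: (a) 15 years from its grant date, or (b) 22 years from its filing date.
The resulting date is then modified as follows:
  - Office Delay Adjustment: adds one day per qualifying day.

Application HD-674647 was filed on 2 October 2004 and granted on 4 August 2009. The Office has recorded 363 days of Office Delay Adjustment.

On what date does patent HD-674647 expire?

September 30, 2027

(a) grant + 15 years → 4 August 2024.
(b) filing + 22 years → 2 October 2026.
Later of the two: 2 October 2026.
Office Delay Adjustment: +363 days → 30 September 2027.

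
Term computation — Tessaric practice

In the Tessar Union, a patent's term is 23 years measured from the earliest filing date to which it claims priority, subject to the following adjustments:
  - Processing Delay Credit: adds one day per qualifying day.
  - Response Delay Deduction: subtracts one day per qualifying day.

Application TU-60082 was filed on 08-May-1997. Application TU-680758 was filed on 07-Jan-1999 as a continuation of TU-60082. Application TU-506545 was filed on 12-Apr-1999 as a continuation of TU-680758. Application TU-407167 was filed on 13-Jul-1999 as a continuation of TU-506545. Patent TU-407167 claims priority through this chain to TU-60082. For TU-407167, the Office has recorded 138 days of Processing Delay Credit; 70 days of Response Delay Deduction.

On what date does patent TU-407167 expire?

July 15, 2020

Earliest priority filing: 8 May 1997.
Base term: 8 May 1997 + 23 years → 8 May 2020.
Processing Delay Credit: +138 days → 23 September 2020.
Response Delay Deduction: −70 days → 15 July 2020.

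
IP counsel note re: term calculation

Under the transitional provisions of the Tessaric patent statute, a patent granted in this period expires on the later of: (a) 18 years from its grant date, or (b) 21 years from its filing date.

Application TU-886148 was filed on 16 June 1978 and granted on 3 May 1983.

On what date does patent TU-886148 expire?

(a) grant + 18 years → 3 May 2001.
(b) filing + 21 years → 16 June 1999.
Later of the two: 3 May 2001.

2001-05-03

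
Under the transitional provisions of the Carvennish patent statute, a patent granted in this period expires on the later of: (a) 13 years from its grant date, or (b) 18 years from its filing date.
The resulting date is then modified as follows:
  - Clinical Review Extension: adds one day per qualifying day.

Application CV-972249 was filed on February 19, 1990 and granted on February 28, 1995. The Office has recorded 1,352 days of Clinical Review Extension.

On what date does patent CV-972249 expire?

(a) grant + 13 years → 28 February 2008.
(b) filing + 18 years → 19 February 2008.
Later of the two: 28 February 2008.
Clinical Review Extension: +1352 days → 11 November 2011.

2011-11-11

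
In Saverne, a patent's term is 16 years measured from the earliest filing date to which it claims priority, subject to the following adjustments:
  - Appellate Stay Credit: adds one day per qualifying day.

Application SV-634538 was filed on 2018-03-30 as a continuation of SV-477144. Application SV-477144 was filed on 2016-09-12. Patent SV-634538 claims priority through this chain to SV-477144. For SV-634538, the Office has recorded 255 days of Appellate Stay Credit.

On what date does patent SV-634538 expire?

2033-05-25

Earliest priority filing: 12 September 2016.
Base term: 12 September 2016 + 16 years → 12 September 2032.
Appellate Stay Credit: +255 days → 25 May 2033.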